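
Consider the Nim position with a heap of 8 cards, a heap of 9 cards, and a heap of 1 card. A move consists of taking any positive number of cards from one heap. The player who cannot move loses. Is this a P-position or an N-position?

Write each in binary and XOR column by column:
  1000  (8)
  1001  (9)
  0001  (1)
  ----
  0000  (0)
The nim-sum is 0, so this is a P-position: the player to move is in a losing position under optimal play.

P-position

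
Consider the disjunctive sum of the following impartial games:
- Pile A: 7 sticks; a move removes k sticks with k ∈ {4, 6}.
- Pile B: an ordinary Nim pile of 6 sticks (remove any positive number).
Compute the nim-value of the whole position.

7

For pile A, compute g(0), g(1), … with moves {4, 6}:
k:     0  1  2  3  4  5  6  7
g(k):  0  0  0  0  1  1  1  1
So g(7) = 1.
Pile B is a plain Nim pile of size 6, so its Grundy value is 6.
The value of a disjunctive sum is the nim-sum of the parts.
Combined value = 1 ⊕ 6 = 7.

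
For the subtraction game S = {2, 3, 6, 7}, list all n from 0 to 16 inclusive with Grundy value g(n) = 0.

Build the Grundy sequence with g(k) = mex{g(k−s) : s ∈ {2, 3, 6, 7}, s ≤ k}:
k:     0  1  2  3  4  5  6  7  8  9 10 11 12 13 14 15 16
g(k):  0  0  1  1  2  0  3  1  2  0  0  1  1  2  0  3  1
The P-positions (g = 0) in 0..16 are 0, 1, 5, 9, 10, 14.

0, 1, 5, 9, 10, 14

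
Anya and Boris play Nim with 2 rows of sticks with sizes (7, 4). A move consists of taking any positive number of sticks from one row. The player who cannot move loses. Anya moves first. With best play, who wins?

Anya wins

Bitwise XOR of the heap sizes:
  111  (7)
  100  (4)
  ---
  011  (3)
The nim-sum is 3 ≠ 0, so this is an N-position: the player to move can win; Anya has a winning move.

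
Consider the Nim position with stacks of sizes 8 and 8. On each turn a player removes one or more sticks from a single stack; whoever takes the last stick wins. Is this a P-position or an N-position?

Nim-sum: 8 XOR 8 = 0.
The nim-sum is 0, so this is a P-position: the player to move is in a losing position under optimal play.

P-position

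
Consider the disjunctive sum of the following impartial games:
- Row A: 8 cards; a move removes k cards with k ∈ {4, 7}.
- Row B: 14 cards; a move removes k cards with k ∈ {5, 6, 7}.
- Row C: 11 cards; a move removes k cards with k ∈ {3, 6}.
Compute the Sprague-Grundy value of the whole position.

Build the Grundy sequence for row A with g(k) = mex{g(k−s) : s ∈ {4, 7}, s ≤ k}:
k:     0  1  2  3  4  5  6  7  8
g(k):  0  0  0  0  1  1  1  1  2
So g(8) = 2.
For row B, compute g(0), g(1), … with moves {5, 6, 7}:
k:     0  1  2  3  4  5  6  7  8  9 10 11 12 13 14
g(k):  0  0  0  0  0  1  1  1  1  1  2  2  0  0  0
So g(14) = 0.
Grundy values for row C (subtraction set {3, 6}):
k:     0  1  2  3  4  5  6  7  8  9 10 11
g(k):  0  0  0  1  1  1  2  2  2  0  0  0
So g(11) = 0.
The value of a disjunctive sum is the nim-sum of the parts.
Combined value = 2 ⊕ 0 ⊕ 0 = 2.

2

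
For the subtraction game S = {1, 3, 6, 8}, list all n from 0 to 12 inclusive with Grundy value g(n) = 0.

0, 2, 4, 9, 11

Build the Grundy sequence with g(k) = mex{g(k−s) : s ∈ {1, 3, 6, 8}, s ≤ k}:
g(0) = mex{} = 0
g(1) = mex{0} = 1
g(2) = mex{1} = 0
g(3) = mex{0} = 1
g(4) = mex{1} = 0
g(5) = mex{0} = 1
g(6) = mex{0,1} = 2
g(7) = mex{0,1,2} = 3
g(8) = mex{0,1,3} = 2
g(9) = mex{1,2} = 0
g(10) = mex{0,3} = 1
g(11) = mex{1,2} = 0
g(12) = mex{0,2} = 1
The P-positions (g = 0) in 0..12 are 0, 2, 4, 9, 11.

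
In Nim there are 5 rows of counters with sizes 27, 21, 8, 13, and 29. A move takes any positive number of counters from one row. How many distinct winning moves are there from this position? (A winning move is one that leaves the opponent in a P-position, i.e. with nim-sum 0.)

Compute the nim-sum pairwise:
27 XOR 21 = 14
14 XOR 8 = 6
6 XOR 13 = 11
11 XOR 29 = 22
The overall nim-sum is X = 22. A row of size p has a winning move iff p XOR X < p (reduce it to p XOR X).
  27: 27 XOR 22 = 13 < 27 — winning move (to 13).
  21: 21 XOR 22 = 3 < 21 — winning move (to 3).
  8: 8 XOR 22 = 30 ≥ 8 — no move.
  13: 13 XOR 22 = 27 ≥ 13 — no move.
  29: 29 XOR 22 = 11 < 29 — winning move (to 11).
That gives 3 winning moves.

3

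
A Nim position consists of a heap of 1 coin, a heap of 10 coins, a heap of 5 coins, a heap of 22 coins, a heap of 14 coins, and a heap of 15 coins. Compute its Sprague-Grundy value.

In binary:
  00001  (1)
  01010  (10)
  00101  (5)
  10110  (22)
  01110  (14)
  01111  (15)
  -----
  11001  (25)

25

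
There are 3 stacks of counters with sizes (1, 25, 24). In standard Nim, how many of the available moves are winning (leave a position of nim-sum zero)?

Compute the nim-sum pairwise:
1 ^ 25 = 24
24 ^ 24 = 0
The nim-sum is already 0, so every move leaves a nonzero nim-sum — there are no winning moves.

0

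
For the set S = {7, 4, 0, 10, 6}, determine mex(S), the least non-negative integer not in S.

1

0 is in the set but 1 is not, so the mex is 1.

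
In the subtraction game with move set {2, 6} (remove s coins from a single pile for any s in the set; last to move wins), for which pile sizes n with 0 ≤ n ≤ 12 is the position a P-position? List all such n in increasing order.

Compute g(0), g(1), … for moves {2, 6}:
g(0) = mex{} = 0
g(1) = mex{} = 0
g(2) = mex{0} = 1
g(3) = mex{0} = 1
g(4) = mex{1} = 0
g(5) = mex{1} = 0
g(6) = mex{0} = 1
g(7) = mex{0} = 1
g(8) = mex{1} = 0
g(9) = mex{1} = 0
g(10) = mex{0} = 1
g(11) = mex{0} = 1
g(12) = mex{1} = 0
The P-positions (g = 0) in 0..12 are 0, 1, 4, 5, 8, 9, 12.

0, 1, 4, 5, 8, 9, 12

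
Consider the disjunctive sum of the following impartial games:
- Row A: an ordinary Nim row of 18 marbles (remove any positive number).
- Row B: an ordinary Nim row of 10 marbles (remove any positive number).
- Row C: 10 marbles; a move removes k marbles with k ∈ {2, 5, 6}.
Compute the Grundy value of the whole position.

25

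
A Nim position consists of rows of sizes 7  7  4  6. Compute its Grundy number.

Compute the nim-sum pairwise:
7 ⊕ 7 = 0
0 ⊕ 4 = 4
4 ⊕ 6 = 2

2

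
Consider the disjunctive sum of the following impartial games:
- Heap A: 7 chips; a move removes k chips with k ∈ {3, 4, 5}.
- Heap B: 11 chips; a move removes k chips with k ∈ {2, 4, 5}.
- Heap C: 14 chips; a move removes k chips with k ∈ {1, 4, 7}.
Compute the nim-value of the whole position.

Build the Grundy sequence for heap A with g(k) = mex{g(k−s) : s ∈ {3, 4, 5}, s ≤ k}:
g(0) = mex{} = 0
g(1) = mex{} = 0
g(2) = mex{} = 0
g(3) = mex{0} = 1
g(4) = mex{0} = 1
g(5) = mex{0} = 1
g(6) = mex{0,1} = 2
g(7) = mex{0,1} = 2
So g(7) = 2.
Build the Grundy sequence for heap B with g(k) = mex{g(k−s) : s ∈ {2, 4, 5}, s ≤ k}:
g(0) = mex{} = 0
g(1) = mex{} = 0
g(2) = mex{0} = 1
g(3) = mex{0} = 1
g(4) = mex{0,1} = 2
g(5) = mex{0,1} = 2
g(6) = mex{0,1,2} = 3
g(7) = mex{1,2} = 0
g(8) = mex{1,2,3} = 0
g(9) = mex{0,2} = 1
g(10) = mex{0,2,3} = 1
g(11) = mex{0,1,3} = 2
So g(11) = 2.
Build the Grundy sequence for heap C with g(k) = mex{g(k−s) : s ∈ {1, 4, 7}, s ≤ k}:
g(0) = mex{} = 0
g(1) = mex{0} = 1
g(2) = mex{1} = 0
g(3) = mex{0} = 1
g(4) = mex{0,1} = 2
g(5) = mex{1,2} = 0
g(6) = mex{0} = 1
g(7) = mex{0,1} = 2
g(8) = mex{1,2} = 0
g(9) = mex{0} = 1
g(10) = mex{1} = 0
g(11) = mex{0,2} = 1
g(12) = mex{0,1} = 2
g(13) = mex{1,2} = 0
g(14) = mex{0,2} = 1
So g(14) = 1.
By the Sprague-Grundy theorem, the Grundy value of a sum of independent games is the XOR of the component values.
Combined value = 2 ⊕ 2 ⊕ 1 = 1.

1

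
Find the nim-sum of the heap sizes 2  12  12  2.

0

Compute the nim-sum pairwise:
2 ^ 12 = 14
14 ^ 12 = 2
2 ^ 2 = 0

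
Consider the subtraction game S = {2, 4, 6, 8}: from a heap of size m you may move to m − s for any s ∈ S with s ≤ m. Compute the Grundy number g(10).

0

Compute g(0), g(1), … for moves {2, 4, 6, 8}:
k:     0  1  2  3  4  5  6  7  8  9 10
g(k):  0  0  1  1  2  2  3  3  4  4  0
So g(10) = 0.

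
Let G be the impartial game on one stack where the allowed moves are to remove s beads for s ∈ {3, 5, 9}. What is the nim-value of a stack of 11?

1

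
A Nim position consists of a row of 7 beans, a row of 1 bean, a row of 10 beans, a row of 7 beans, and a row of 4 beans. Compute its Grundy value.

Compute the nim-sum pairwise:
7 ^ 1 = 6
6 ^ 10 = 12
12 ^ 7 = 11
11 ^ 4 = 15

15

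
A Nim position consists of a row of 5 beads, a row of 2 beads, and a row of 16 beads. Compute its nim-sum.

Compute the nim-sum pairwise:
5 ⊕ 2 = 7
7 ⊕ 16 = 23

23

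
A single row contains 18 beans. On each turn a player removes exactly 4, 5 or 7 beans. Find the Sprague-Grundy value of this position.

1

Build the Grundy sequence with g(k) = mex{g(k−s) : s ∈ {4, 5, 7}, s ≤ k}:
k:     0  1  2  3  4  5  6  7  8  9 10 11 12 13 14 15 16 17 18
g(k):  0  0  0  0  1  1  1  1  2  2  2  0  0  0  0  1  1  1  1
So g(18) = 1.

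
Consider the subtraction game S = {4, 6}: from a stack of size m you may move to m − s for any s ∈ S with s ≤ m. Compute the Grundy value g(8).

Build the Grundy sequence with g(k) = mex{g(k−s) : s ∈ {4, 6}, s ≤ k}:
k:     0  1  2  3  4  5  6  7  8
g(k):  0  0  0  0  1  1  1  1  2
So g(8) = 2.

2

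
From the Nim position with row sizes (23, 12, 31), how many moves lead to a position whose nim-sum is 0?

3

In binary:
  10111  (23)
  01100  (12)
  11111  (31)
  -----
  00100  (4)
The overall nim-sum is X = 4. A row of size p has a winning move iff p XOR X < p (reduce it to p XOR X).
  23: 23 XOR 4 = 19 < 23 — winning move (to 19).
  12: 12 XOR 4 = 8 < 12 — winning move (to 8).
  31: 31 XOR 4 = 27 < 31 — winning move (to 27).
That gives 3 winning moves.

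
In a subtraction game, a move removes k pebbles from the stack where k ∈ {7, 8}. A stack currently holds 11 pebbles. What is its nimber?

1

Build the Grundy sequence with g(k) = mex{g(k−s) : s ∈ {7, 8}, s ≤ k}:
k:     0  1  2  3  4  5  6  7  8  9 10 11
g(k):  0  0  0  0  0  0  0  1  1  1  1  1
So g(11) = 1.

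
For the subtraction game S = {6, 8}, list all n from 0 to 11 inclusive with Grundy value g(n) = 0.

0, 1, 2, 3, 4, 5

Compute g(0), g(1), … for moves {6, 8}:
g(0) = mex{} = 0
g(1) = mex{} = 0
g(2) = mex{} = 0
g(3) = mex{} = 0
g(4) = mex{} = 0
g(5) = mex{} = 0
g(6) = mex{0} = 1
g(7) = mex{0} = 1
g(8) = mex{0} = 1
g(9) = mex{0} = 1
g(10) = mex{0} = 1
g(11) = mex{0} = 1
The P-positions (g = 0) in 0..11 are 0, 1, 2, 3, 4, 5.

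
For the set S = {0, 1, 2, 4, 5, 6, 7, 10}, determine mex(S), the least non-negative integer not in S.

3

The values 0, 1, 2 are all present; 3 is the first non-negative integer missing from the set.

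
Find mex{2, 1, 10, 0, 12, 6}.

The values 0, 1, 2 are all present; 3 is the first non-negative integer missing from the set.

3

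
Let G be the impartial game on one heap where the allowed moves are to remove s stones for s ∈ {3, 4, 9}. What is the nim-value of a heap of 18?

1

Build the Grundy sequence with g(k) = mex{g(k−s) : s ∈ {3, 4, 9}, s ≤ k}:
k:     0  1  2  3  4  5  6  7  8  9 10 11 12 13 14 15 16 17 18
g(k):  0  0  0  1  1  1  2  0  0  3  1  1  2  0  0  0  1  1  1
So g(18) = 1.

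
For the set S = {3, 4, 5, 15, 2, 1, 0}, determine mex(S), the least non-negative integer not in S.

6

The values 0, 1, 2, 3, 4, 5 are all present; 6 is the first non-negative integer missing from the set.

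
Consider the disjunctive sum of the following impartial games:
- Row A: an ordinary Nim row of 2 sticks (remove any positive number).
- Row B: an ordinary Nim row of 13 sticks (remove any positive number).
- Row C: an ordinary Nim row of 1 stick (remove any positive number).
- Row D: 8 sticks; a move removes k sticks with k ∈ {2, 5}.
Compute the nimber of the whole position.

Row A is a plain Nim row of size 2, so its Grundy value is 2.
Row B is a plain Nim row of size 13, so its Grundy value is 13.
Row C is a plain Nim row of size 1, so its Grundy value is 1.
For row D, compute g(0), g(1), … with moves {2, 5}:
g(0) = mex{} = 0
g(1) = mex{} = 0
g(2) = mex{0} = 1
g(3) = mex{0} = 1
g(4) = mex{1} = 0
g(5) = mex{0,1} = 2
g(6) = mex{0} = 1
g(7) = mex{1,2} = 0
g(8) = mex{1} = 0
So g(8) = 0.
By the Sprague-Grundy theorem, the Grundy value of a sum of independent games is the XOR of the component values.
Combined value = 2 XOR 13 XOR 1 XOR 0 = 14.

14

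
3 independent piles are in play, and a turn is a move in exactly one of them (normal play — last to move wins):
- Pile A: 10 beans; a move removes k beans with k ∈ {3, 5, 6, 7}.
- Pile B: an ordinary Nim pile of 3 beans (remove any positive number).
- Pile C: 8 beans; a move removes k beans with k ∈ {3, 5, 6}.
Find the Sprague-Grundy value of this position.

1

For pile A, compute g(0), g(1), … with moves {3, 5, 6, 7}:
g(0) = mex{} = 0
g(1) = mex{} = 0
g(2) = mex{} = 0
g(3) = mex{0} = 1
g(4) = mex{0} = 1
g(5) = mex{0} = 1
g(6) = mex{0,1} = 2
g(7) = mex{0,1} = 2
g(8) = mex{0,1} = 2
g(9) = mex{0,1,2} = 3
g(10) = mex{1,2} = 0
So g(10) = 0.
Pile B is a plain Nim pile of size 3, so its Grundy value is 3.
Build the Grundy sequence for pile C with g(k) = mex{g(k−s) : s ∈ {3, 5, 6}, s ≤ k}:
g(0) = mex{} = 0
g(1) = mex{} = 0
g(2) = mex{} = 0
g(3) = mex{0} = 1
g(4) = mex{0} = 1
g(5) = mex{0} = 1
g(6) = mex{0,1} = 2
g(7) = mex{0,1} = 2
g(8) = mex{0,1} = 2
So g(8) = 2.
By the Sprague-Grundy theorem, the Grundy value of a sum of independent games is the XOR of the component values.
Combined value = 0 ⊕ 3 ⊕ 2 = 1.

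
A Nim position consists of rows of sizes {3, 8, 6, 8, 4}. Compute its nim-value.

1

Nim-sum: 3 ⊕ 8 ⊕ 6 ⊕ 8 ⊕ 4 = 1.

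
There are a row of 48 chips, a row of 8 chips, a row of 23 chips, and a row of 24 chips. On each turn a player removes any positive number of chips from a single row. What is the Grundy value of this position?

55

Bitwise XOR of the heap sizes:
  110000  (48)
  001000  (8)
  010111  (23)
  011000  (24)
  ------
  110111  (55)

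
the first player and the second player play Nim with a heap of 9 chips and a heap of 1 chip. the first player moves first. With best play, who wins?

the first player wins

Bitwise XOR of the heap sizes:
  1001  (9)
  0001  (1)
  ----
  1000  (8)
The nim-sum is 8 ≠ 0, so this is an N-position: the player to move can win; the first player has a winning move.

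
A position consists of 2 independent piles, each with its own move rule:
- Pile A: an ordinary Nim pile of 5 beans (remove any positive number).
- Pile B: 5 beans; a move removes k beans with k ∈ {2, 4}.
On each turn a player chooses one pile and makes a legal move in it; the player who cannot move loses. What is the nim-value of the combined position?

7

Pile A is a plain Nim pile of size 5, so its Grundy value is 5.
For pile B, compute g(0), g(1), … with moves {2, 4}:
g(0) = mex{} = 0
g(1) = mex{} = 0
g(2) = mex{0} = 1
g(3) = mex{0} = 1
g(4) = mex{0,1} = 2
g(5) = mex{0,1} = 2
So g(5) = 2.
By the Sprague-Grundy theorem, the Grundy value of a sum of independent games is the XOR of the component values.
Combined value = 5 XOR 2 = 7.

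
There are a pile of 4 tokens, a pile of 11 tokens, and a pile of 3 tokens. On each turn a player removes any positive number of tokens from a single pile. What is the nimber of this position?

12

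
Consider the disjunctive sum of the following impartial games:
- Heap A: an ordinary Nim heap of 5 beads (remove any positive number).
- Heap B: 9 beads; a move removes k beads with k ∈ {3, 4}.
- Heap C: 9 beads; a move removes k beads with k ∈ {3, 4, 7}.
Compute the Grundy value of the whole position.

6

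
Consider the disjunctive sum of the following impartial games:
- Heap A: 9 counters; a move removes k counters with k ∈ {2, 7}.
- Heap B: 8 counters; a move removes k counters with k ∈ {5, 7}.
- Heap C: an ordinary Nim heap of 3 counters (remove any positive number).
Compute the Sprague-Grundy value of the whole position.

2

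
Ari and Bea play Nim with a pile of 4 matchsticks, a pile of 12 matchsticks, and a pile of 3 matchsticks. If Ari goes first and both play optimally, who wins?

Nim-sum: 4 ^ 12 ^ 3 = 11.
The nim-sum is 11 ≠ 0, so this is an N-position: the player to move can win; Ari has a winning move.

Ari wins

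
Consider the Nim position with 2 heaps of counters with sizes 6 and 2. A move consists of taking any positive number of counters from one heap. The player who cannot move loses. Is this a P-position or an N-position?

N-position

Write each in binary and XOR column by column:
  110  (6)
  010  (2)
  ---
  100  (4)
The nim-sum is 4 ≠ 0, so this is an N-position: the player to move can win.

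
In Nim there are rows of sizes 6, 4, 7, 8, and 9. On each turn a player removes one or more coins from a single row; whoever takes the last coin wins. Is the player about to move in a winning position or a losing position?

Winning position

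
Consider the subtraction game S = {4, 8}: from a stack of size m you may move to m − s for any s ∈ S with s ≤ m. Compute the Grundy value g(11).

Grundy values for subtraction set {4, 8}:
k:     0  1  2  3  4  5  6  7  8  9 10 11
g(k):  0  0  0  0  1  1  1  1  2  2  2  2
So g(11) = 2.

2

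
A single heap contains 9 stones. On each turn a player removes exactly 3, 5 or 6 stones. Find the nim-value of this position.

0

Build the Grundy sequence with g(k) = mex{g(k−s) : s ∈ {3, 5, 6}, s ≤ k}:
g(0) = mex{} = 0
g(1) = mex{} = 0
g(2) = mex{} = 0
g(3) = mex{0} = 1
g(4) = mex{0} = 1
g(5) = mex{0} = 1
g(6) = mex{0,1} = 2
g(7) = mex{0,1} = 2
g(8) = mex{0,1} = 2
g(9) = mex{1,2} = 0
So g(9) = 0.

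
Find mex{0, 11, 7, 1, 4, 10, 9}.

2

The values 0, 1 are all present; 2 is the first non-negative integer missing from the set.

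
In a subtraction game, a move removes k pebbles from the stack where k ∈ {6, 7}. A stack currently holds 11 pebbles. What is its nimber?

1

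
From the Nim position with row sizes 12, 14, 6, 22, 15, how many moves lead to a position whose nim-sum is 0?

1

Compute the nim-sum pairwise:
12 ^ 14 = 2
2 ^ 6 = 4
4 ^ 22 = 18
18 ^ 15 = 29
The overall nim-sum is X = 29. A row of size p has a winning move iff p XOR X < p (reduce it to p XOR X).
  12: 12 XOR 29 = 17 ≥ 12 — no move.
  14: 14 XOR 29 = 19 ≥ 14 — no move.
  6: 6 XOR 29 = 27 ≥ 6 — no move.
  22: 22 XOR 29 = 11 < 22 — winning move (to 11).
  15: 15 XOR 29 = 18 ≥ 15 — no move.
That gives 1 winning move.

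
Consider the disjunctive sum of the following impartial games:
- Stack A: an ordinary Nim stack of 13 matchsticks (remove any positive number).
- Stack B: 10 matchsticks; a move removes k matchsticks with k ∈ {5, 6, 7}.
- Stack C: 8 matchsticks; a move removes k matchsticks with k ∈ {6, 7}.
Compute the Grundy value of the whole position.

14

Stack A is a plain Nim stack of size 13, so its Grundy value is 13.
Grundy values for stack B (subtraction set {5, 6, 7}):
k:     0  1  2  3  4  5  6  7  8  9 10
g(k):  0  0  0  0  0  1  1  1  1  1  2
So g(10) = 2.
For stack C, compute g(0), g(1), … with moves {6, 7}:
g(0) = mex{} = 0
g(1) = mex{} = 0
g(2) = mex{} = 0
g(3) = mex{} = 0
g(4) = mex{} = 0
g(5) = mex{} = 0
g(6) = mex{0} = 1
g(7) = mex{0} = 1
g(8) = mex{0} = 1
So g(8) = 1.
The value of a disjunctive sum is the nim-sum of the parts.
Combined value = 13 XOR 2 XOR 1 = 14.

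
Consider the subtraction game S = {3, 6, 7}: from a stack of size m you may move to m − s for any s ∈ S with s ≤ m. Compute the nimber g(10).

Build the Grundy sequence with g(k) = mex{g(k−s) : s ∈ {3, 6, 7}, s ≤ k}:
k:     0  1  2  3  4  5  6  7  8  9 10
g(k):  0  0  0  1  1  1  2  2  2  3  0
So g(10) = 0.

0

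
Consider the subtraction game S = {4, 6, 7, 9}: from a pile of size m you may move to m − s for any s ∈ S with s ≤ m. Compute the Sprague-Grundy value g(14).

Grundy values for subtraction set {4, 6, 7, 9}:
g(0) = mex{} = 0
g(1) = mex{} = 0
g(2) = mex{} = 0
g(3) = mex{} = 0
g(4) = mex{0} = 1
g(5) = mex{0} = 1
g(6) = mex{0} = 1
g(7) = mex{0} = 1
g(8) = mex{0,1} = 2
g(9) = mex{0,1} = 2
g(10) = mex{0,1} = 2
g(11) = mex{0,1} = 2
g(12) = mex{0,1,2} = 3
g(13) = mex{1,2} = 0
g(14) = mex{1,2} = 0
So g(14) = 0.

0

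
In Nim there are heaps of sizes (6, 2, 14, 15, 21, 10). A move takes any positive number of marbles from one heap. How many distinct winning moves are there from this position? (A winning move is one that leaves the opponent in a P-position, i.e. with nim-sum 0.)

1

In binary:
  00110  (6)
  00010  (2)
  01110  (14)
  01111  (15)
  10101  (21)
  01010  (10)
  -----
  11010  (26)
The overall nim-sum is X = 26. A heap of size p has a winning move iff p XOR X < p (reduce it to p XOR X).
  6: 6 XOR 26 = 28 ≥ 6 — no move.
  2: 2 XOR 26 = 24 ≥ 2 — no move.
  14: 14 XOR 26 = 20 ≥ 14 — no move.
  15: 15 XOR 26 = 21 ≥ 15 — no move.
  21: 21 XOR 26 = 15 < 21 — winning move (to 15).
  10: 10 XOR 26 = 16 ≥ 10 — no move.
That gives 1 winning move.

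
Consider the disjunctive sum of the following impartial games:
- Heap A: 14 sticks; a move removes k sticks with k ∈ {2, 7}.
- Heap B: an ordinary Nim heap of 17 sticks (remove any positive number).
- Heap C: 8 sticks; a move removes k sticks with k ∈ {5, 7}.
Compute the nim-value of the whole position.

16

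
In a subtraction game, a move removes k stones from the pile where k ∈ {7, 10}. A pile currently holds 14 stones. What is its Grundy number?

Grundy values for subtraction set {7, 10}:
k:     0  1  2  3  4  5  6  7  8  9 10 11 12 13 14
g(k):  0  0  0  0  0  0  0  1  1  1  1  1  1  1  2
So g(14) = 2.

2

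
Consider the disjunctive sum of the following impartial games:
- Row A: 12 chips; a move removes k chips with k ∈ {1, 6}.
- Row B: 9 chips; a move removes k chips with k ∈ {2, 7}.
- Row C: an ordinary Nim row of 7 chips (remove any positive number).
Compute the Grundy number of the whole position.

Build the Grundy sequence for row A with g(k) = mex{g(k−s) : s ∈ {1, 6}, s ≤ k}:
k:     0  1  2  3  4  5  6  7  8  9 10 11 12
g(k):  0  1  0  1  0  1  2  0  1  0  1  0  1
So g(12) = 1.
For row B, compute g(0), g(1), … with moves {2, 7}:
g(0) = mex{} = 0
g(1) = mex{} = 0
g(2) = mex{0} = 1
g(3) = mex{0} = 1
g(4) = mex{1} = 0
g(5) = mex{1} = 0
g(6) = mex{0} = 1
g(7) = mex{0} = 1
g(8) = mex{0,1} = 2
g(9) = mex{1} = 0
So g(9) = 0.
Row C is a plain Nim row of size 7, so its Grundy value is 7.
The value of a disjunctive sum is the nim-sum of the parts.
Combined value = 1 XOR 0 XOR 7 = 6.

6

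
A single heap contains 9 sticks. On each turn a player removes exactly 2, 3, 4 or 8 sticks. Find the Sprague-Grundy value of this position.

Build the Grundy sequence with g(k) = mex{g(k−s) : s ∈ {2, 3, 4, 8}, s ≤ k}:
g(0) = mex{} = 0
g(1) = mex{} = 0
g(2) = mex{0} = 1
g(3) = mex{0} = 1
g(4) = mex{0,1} = 2
g(5) = mex{0,1} = 2
g(6) = mex{1,2} = 0
g(7) = mex{1,2} = 0
g(8) = mex{0,2} = 1
g(9) = mex{0,2} = 1
So g(9) = 1.

1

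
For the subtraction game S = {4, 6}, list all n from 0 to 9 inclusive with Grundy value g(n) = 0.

Grundy values for subtraction set {4, 6}:
g(0) = mex{} = 0
g(1) = mex{} = 0
g(2) = mex{} = 0
g(3) = mex{} = 0
g(4) = mex{0} = 1
g(5) = mex{0} = 1
g(6) = mex{0} = 1
g(7) = mex{0} = 1
g(8) = mex{0,1} = 2
g(9) = mex{0,1} = 2
The P-positions (g = 0) in 0..9 are 0, 1, 2, 3.

0, 1, 2, 3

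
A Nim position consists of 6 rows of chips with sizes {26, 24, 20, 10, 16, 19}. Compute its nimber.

Compute the nim-sum pairwise:
26 ⊕ 24 = 2
2 ⊕ 20 = 22
22 ⊕ 10 = 28
28 ⊕ 16 = 12
12 ⊕ 19 = 31

31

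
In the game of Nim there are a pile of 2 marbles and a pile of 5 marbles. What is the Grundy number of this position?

In binary:
  010  (2)
  101  (5)
  ---
  111  (7)

7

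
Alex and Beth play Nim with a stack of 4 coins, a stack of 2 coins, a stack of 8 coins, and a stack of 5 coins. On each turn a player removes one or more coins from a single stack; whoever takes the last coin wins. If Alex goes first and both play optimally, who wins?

Compute the nim-sum pairwise:
4 XOR 2 = 6
6 XOR 8 = 14
14 XOR 5 = 11
The nim-sum is 11 ≠ 0, so this is an N-position: the player to move can win; Alex has a winning move.

Alex wins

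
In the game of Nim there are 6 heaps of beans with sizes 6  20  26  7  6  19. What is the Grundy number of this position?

26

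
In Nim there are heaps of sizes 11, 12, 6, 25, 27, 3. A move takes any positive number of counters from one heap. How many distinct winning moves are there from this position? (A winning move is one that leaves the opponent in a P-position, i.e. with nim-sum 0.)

0

Write each in binary and XOR column by column:
  01011  (11)
  01100  (12)
  00110  (6)
  11001  (25)
  11011  (27)
  00011  (3)
  -----
  00000  (0)
The nim-sum is already 0, so every move leaves a nonzero nim-sum — there are no winning moves.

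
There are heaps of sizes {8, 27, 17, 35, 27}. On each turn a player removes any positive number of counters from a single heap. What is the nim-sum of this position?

58

Write each in binary and XOR column by column:
  001000  (8)
  011011  (27)
  010001  (17)
  100011  (35)
  011011  (27)
  ------
  111010  (58)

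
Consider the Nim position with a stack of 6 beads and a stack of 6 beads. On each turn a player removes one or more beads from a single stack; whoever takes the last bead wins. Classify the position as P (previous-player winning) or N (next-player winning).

P-position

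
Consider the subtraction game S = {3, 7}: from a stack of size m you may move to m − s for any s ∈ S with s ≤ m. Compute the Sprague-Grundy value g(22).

0

Compute g(0), g(1), … for moves {3, 7}:
k:     0  1  2  3  4  5  6  7  8  9 10 11 12 13 14 15 16 17 18 19 20 21 22
g(k):  0  0  0  1  1  1  0  2  2  1  0  0  0  1  1  1  0  2  2  1  0  0  0
So g(22) = 0.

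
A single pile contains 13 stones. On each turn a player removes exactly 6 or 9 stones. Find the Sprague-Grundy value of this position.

2

Compute g(0), g(1), … for moves {6, 9}:
g(0) = mex{} = 0
g(1) = mex{} = 0
g(2) = mex{} = 0
g(3) = mex{} = 0
g(4) = mex{} = 0
g(5) = mex{} = 0
g(6) = mex{0} = 1
g(7) = mex{0} = 1
g(8) = mex{0} = 1
g(9) = mex{0} = 1
g(10) = mex{0} = 1
g(11) = mex{0} = 1
g(12) = mex{0,1} = 2
g(13) = mex{0,1} = 2
So g(13) = 2.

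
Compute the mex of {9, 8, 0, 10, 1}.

The values 0, 1 are all present; 2 is the first non-negative integer missing from the set.

2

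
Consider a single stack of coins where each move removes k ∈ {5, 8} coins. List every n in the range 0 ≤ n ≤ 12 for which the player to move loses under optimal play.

0, 1, 2, 3, 4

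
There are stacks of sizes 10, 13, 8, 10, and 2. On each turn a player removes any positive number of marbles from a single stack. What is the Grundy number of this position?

Compute the nim-sum pairwise:
10 XOR 13 = 7
7 XOR 8 = 15
15 XOR 10 = 5
5 XOR 2 = 7

7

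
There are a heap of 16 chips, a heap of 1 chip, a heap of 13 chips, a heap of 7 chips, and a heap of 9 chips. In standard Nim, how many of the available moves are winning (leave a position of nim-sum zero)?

Compute the nim-sum pairwise:
16 ^ 1 = 17
17 ^ 13 = 28
28 ^ 7 = 27
27 ^ 9 = 18
The overall nim-sum is X = 18. A heap of size p has a winning move iff p XOR X < p (reduce it to p XOR X).
  16: 16 XOR 18 = 2 < 16 — winning move (to 2).
  1: 1 XOR 18 = 19 ≥ 1 — no move.
  13: 13 XOR 18 = 31 ≥ 13 — no move.
  7: 7 XOR 18 = 21 ≥ 7 — no move.
  9: 9 XOR 18 = 27 ≥ 9 — no move.
That gives 1 winning move.

1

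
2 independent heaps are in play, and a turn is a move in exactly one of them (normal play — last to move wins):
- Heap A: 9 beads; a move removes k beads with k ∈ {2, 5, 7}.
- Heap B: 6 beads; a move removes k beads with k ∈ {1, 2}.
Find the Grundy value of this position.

2

For heap A, compute g(0), g(1), … with moves {2, 5, 7}:
g(0) = mex{} = 0
g(1) = mex{} = 0
g(2) = mex{0} = 1
g(3) = mex{0} = 1
g(4) = mex{1} = 0
g(5) = mex{0,1} = 2
g(6) = mex{0} = 1
g(7) = mex{0,1,2} = 3
g(8) = mex{0,1} = 2
g(9) = mex{0,1,3} = 2
So g(9) = 2.
Build the Grundy sequence for heap B with g(k) = mex{g(k−s) : s ∈ {1, 2}, s ≤ k}:
k:     0  1  2  3  4  5  6
g(k):  0  1  2  0  1  2  0
So g(6) = 0.
By the Sprague-Grundy theorem, the Grundy value of a sum of independent games is the XOR of the component values.
Combined value = 2 ⊕ 0 = 2.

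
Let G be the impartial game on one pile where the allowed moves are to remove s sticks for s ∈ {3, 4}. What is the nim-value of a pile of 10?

Grundy values for subtraction set {3, 4}:
g(0) = mex{} = 0
g(1) = mex{} = 0
g(2) = mex{} = 0
g(3) = mex{0} = 1
g(4) = mex{0} = 1
g(5) = mex{0} = 1
g(6) = mex{0,1} = 2
g(7) = mex{1} = 0
g(8) = mex{1} = 0
g(9) = mex{1,2} = 0
g(10) = mex{0,2} = 1
So g(10) = 1.

1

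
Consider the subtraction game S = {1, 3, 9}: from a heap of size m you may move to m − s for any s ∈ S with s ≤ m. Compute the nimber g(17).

1

Build the Grundy sequence with g(k) = mex{g(k−s) : s ∈ {1, 3, 9}, s ≤ k}:
k:     0  1  2  3  4  5  6  7  8  9 10 11 12 13 14 15 16 17
g(k):  0  1  0  1  0  1  0  1  0  1  0  1  0  1  0  1  0  1
So g(17) = 1.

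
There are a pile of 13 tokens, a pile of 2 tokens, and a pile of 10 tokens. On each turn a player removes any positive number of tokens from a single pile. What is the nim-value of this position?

5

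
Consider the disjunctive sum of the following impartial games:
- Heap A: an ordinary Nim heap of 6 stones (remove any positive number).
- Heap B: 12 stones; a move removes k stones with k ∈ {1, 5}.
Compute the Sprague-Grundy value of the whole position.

6

Heap A is a plain Nim heap of size 6, so its Grundy value is 6.
Grundy values for heap B (subtraction set {1, 5}):
g(0) = mex{} = 0
g(1) = mex{0} = 1
g(2) = mex{1} = 0
g(3) = mex{0} = 1
g(4) = mex{1} = 0
g(5) = mex{0} = 1
g(6) = mex{1} = 0
g(7) = mex{0} = 1
g(8) = mex{1} = 0
g(9) = mex{0} = 1
g(10) = mex{1} = 0
g(11) = mex{0} = 1
g(12) = mex{1} = 0
So g(12) = 0.
By the Sprague-Grundy theorem, the Grundy value of a sum of independent games is the XOR of the component values.
Combined value = 6 ⊕ 0 = 6.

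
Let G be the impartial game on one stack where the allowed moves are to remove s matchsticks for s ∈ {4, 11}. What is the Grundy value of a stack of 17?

Compute g(0), g(1), … for moves {4, 11}:
k:     0  1  2  3  4  5  6  7  8  9 10 11 12 13 14 15 16 17
g(k):  0  0  0  0  1  1  1  1  0  0  0  2  1  1  1  0  0  0
So g(17) = 0.

0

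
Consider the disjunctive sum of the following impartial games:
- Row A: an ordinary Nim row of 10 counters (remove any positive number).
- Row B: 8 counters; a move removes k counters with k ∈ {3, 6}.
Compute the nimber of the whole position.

8

Row A is a plain Nim row of size 10, so its Grundy value is 10.
For row B, compute g(0), g(1), … with moves {3, 6}:
g(0) = mex{} = 0
g(1) = mex{} = 0
g(2) = mex{} = 0
g(3) = mex{0} = 1
g(4) = mex{0} = 1
g(5) = mex{0} = 1
g(6) = mex{0,1} = 2
g(7) = mex{0,1} = 2
g(8) = mex{0,1} = 2
So g(8) = 2.
By the Sprague-Grundy theorem, the Grundy value of a sum of independent games is the XOR of the component values.
Combined value = 10 XOR 2 = 8.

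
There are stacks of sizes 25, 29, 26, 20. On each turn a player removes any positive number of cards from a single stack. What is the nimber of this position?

10

Write each in binary and XOR column by column:
  11001  (25)
  11101  (29)
  11010  (26)
  10100  (20)
  -----
  01010  (10)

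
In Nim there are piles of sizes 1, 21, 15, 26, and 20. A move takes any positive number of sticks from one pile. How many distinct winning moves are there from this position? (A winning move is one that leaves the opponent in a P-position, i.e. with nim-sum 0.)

3

Bitwise XOR of the heap sizes:
  00001  (1)
  10101  (21)
  01111  (15)
  11010  (26)
  10100  (20)
  -----
  10101  (21)
The overall nim-sum is X = 21. A pile of size p has a winning move iff p XOR X < p (reduce it to p XOR X).
  1: 1 XOR 21 = 20 ≥ 1 — no move.
  21: 21 XOR 21 = 0 < 21 — winning move (to 0).
  15: 15 XOR 21 = 26 ≥ 15 — no move.
  26: 26 XOR 21 = 15 < 26 — winning move (to 15).
  20: 20 XOR 21 = 1 < 20 — winning move (to 1).
That gives 3 winning moves.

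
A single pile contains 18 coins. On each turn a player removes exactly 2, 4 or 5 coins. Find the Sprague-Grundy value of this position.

2

Compute g(0), g(1), … for moves {2, 4, 5}:
k:     0  1  2  3  4  5  6  7  8  9 10 11 12 13 14 15 16 17 18
g(k):  0  0  1  1  2  2  3  0  0  1  1  2  2  3  0  0  1  1  2
So g(18) = 2.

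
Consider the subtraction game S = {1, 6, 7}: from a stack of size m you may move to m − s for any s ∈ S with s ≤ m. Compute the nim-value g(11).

3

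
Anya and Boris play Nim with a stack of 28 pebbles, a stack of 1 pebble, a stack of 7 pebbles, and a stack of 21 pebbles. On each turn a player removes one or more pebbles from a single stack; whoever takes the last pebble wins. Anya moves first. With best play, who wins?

Bitwise XOR of the heap sizes:
  11100  (28)
  00001  (1)
  00111  (7)
  10101  (21)
  -----
  01111  (15)
The nim-sum is 15 ≠ 0, so this is an N-position: the player to move can win; Anya has a winning move.

Anya wins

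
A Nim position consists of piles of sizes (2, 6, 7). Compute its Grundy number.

3

Compute the nim-sum pairwise:
2 XOR 6 = 4
4 XOR 7 = 3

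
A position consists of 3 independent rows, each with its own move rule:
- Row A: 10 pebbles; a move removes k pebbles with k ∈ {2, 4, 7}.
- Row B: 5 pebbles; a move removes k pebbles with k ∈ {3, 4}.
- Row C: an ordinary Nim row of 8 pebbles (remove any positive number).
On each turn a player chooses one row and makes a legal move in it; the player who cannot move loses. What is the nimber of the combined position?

For row A, compute g(0), g(1), … with moves {2, 4, 7}:
k:     0  1  2  3  4  5  6  7  8  9 10
g(k):  0  0  1  1  2  2  0  3  1  0  2
So g(10) = 2.
Build the Grundy sequence for row B with g(k) = mex{g(k−s) : s ∈ {3, 4}, s ≤ k}:
k:     0  1  2  3  4  5
g(k):  0  0  0  1  1  1
So g(5) = 1.
Row C is a plain Nim row of size 8, so its Grundy value is 8.
The value of a disjunctive sum is the nim-sum of the parts.
Combined value = 2 XOR 1 XOR 8 = 11.

11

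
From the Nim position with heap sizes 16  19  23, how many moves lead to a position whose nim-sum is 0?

In binary:
  10000  (16)
  10011  (19)
  10111  (23)
  -----
  10100  (20)
The overall nim-sum is X = 20. A heap of size p has a winning move iff p XOR X < p (reduce it to p XOR X).
  16: 16 XOR 20 = 4 < 16 — winning move (to 4).
  19: 19 XOR 20 = 7 < 19 — winning move (to 7).
  23: 23 XOR 20 = 3 < 23 — winning move (to 3).
That gives 3 winning moves.

3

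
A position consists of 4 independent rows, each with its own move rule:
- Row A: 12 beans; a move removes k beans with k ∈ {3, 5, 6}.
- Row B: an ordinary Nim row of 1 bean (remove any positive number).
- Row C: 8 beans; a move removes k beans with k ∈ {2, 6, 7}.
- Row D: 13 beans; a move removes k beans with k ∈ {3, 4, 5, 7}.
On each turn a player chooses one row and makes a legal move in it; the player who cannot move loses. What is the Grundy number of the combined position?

3

Build the Grundy sequence for row A with g(k) = mex{g(k−s) : s ∈ {3, 5, 6}, s ≤ k}:
k:     0  1  2  3  4  5  6  7  8  9 10 11 12
g(k):  0  0  0  1  1  1  2  2  2  0  0  0  1
So g(12) = 1.
Row B is a plain Nim row of size 1, so its Grundy value is 1.
Build the Grundy sequence for row C with g(k) = mex{g(k−s) : s ∈ {2, 6, 7}, s ≤ k}:
g(0) = mex{} = 0
g(1) = mex{} = 0
g(2) = mex{0} = 1
g(3) = mex{0} = 1
g(4) = mex{1} = 0
g(5) = mex{1} = 0
g(6) = mex{0} = 1
g(7) = mex{0} = 1
g(8) = mex{0,1} = 2
So g(8) = 2.
For row D, compute g(0), g(1), … with moves {3, 4, 5, 7}:
g(0) = mex{} = 0
g(1) = mex{} = 0
g(2) = mex{} = 0
g(3) = mex{0} = 1
g(4) = mex{0} = 1
g(5) = mex{0} = 1
g(6) = mex{0,1} = 2
g(7) = mex{0,1} = 2
g(8) = mex{0,1} = 2
g(9) = mex{0,1,2} = 3
g(10) = mex{1,2} = 0
g(11) = mex{1,2} = 0
g(12) = mex{1,2,3} = 0
g(13) = mex{0,2,3} = 1
So g(13) = 1.
By the Sprague-Grundy theorem, the Grundy value of a sum of independent games is the XOR of the component values.
Combined value = 1 ⊕ 1 ⊕ 2 ⊕ 1 = 3.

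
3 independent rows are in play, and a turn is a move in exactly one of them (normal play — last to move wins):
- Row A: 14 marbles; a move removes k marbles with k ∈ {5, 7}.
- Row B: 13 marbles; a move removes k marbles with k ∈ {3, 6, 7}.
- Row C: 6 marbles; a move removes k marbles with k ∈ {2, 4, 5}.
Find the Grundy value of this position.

2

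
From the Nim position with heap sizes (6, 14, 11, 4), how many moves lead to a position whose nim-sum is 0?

3

Write each in binary and XOR column by column:
  0110  (6)
  1110  (14)
  1011  (11)
  0100  (4)
  ----
  0111  (7)
The overall nim-sum is X = 7. A heap of size p has a winning move iff p XOR X < p (reduce it to p XOR X).
  6: 6 XOR 7 = 1 < 6 — winning move (to 1).
  14: 14 XOR 7 = 9 < 14 — winning move (to 9).
  11: 11 XOR 7 = 12 ≥ 11 — no move.
  4: 4 XOR 7 = 3 < 4 — winning move (to 3).
That gives 3 winning moves.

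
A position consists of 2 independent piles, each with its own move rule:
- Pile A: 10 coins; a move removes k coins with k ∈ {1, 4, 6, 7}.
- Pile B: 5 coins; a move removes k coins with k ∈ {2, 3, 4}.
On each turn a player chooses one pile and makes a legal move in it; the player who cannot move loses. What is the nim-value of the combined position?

2

Build the Grundy sequence for pile A with g(k) = mex{g(k−s) : s ∈ {1, 4, 6, 7}, s ≤ k}:
g(0) = mex{} = 0
g(1) = mex{0} = 1
g(2) = mex{1} = 0
g(3) = mex{0} = 1
g(4) = mex{0,1} = 2
g(5) = mex{1,2} = 0
g(6) = mex{0} = 1
g(7) = mex{0,1} = 2
g(8) = mex{0,1,2} = 3
g(9) = mex{0,1,3} = 2
g(10) = mex{1,2} = 0
So g(10) = 0.
Grundy values for pile B (subtraction set {2, 3, 4}):
k:     0  1  2  3  4  5
g(k):  0  0  1  1  2  2
So g(5) = 2.
The value of a disjunctive sum is the nim-sum of the parts.
Combined value = 0 XOR 2 = 2.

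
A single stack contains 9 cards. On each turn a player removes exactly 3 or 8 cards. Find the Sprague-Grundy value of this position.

1

Compute g(0), g(1), … for moves {3, 8}:
g(0) = mex{} = 0
g(1) = mex{} = 0
g(2) = mex{} = 0
g(3) = mex{0} = 1
g(4) = mex{0} = 1
g(5) = mex{0} = 1
g(6) = mex{1} = 0
g(7) = mex{1} = 0
g(8) = mex{0,1} = 2
g(9) = mex{0} = 1
So g(9) = 1.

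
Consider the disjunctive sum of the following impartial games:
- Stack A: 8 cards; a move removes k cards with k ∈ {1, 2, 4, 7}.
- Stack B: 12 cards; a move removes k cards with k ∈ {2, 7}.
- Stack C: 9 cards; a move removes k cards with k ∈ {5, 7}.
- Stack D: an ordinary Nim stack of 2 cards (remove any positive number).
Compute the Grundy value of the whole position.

For stack A, compute g(0), g(1), … with moves {1, 2, 4, 7}:
k:     0  1  2  3  4  5  6  7  8
g(k):  0  1  2  0  1  2  0  1  2
So g(8) = 2.
Grundy values for stack B (subtraction set {2, 7}):
g(0) = mex{} = 0
g(1) = mex{} = 0
g(2) = mex{0} = 1
g(3) = mex{0} = 1
g(4) = mex{1} = 0
g(5) = mex{1} = 0
g(6) = mex{0} = 1
g(7) = mex{0} = 1
g(8) = mex{0,1} = 2
g(9) = mex{1} = 0
g(10) = mex{1,2} = 0
g(11) = mex{0} = 1
g(12) = mex{0} = 1
So g(12) = 1.
For stack C, compute g(0), g(1), … with moves {5, 7}:
k:     0  1  2  3  4  5  6  7  8  9
g(k):  0  0  0  0  0  1  1  1  1  1
So g(9) = 1.
Stack D is a plain Nim stack of size 2, so its Grundy value is 2.
By the Sprague-Grundy theorem, the Grundy value of a sum of independent games is the XOR of the component values.
Combined value = 2 XOR 1 XOR 1 XOR 2 = 0.

0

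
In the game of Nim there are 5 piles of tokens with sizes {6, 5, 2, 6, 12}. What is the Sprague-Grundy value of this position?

11

Write each in binary and XOR column by column:
  0110  (6)
  0101  (5)
  0010  (2)
  0110  (6)
  1100  (12)
  ----
  1011  (11)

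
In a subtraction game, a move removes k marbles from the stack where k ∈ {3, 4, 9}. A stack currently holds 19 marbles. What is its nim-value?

2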